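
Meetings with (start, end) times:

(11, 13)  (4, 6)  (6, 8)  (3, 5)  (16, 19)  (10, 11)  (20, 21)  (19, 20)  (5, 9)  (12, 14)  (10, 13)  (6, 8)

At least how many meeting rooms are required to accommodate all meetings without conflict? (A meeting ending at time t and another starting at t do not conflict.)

3

The answer is the maximum number of intervals overlapping at any instant.
starts: [3, 4, 5, 6, 6, 10, 10, 11, 12, 16, 19, 20]
ends:   [5, 6, 8, 8, 9, 11, 13, 13, 14, 19, 20, 21]
s3→1 s4→2 e5→1 s5→2 e6→1 s6→2 s6→3  — peak 3.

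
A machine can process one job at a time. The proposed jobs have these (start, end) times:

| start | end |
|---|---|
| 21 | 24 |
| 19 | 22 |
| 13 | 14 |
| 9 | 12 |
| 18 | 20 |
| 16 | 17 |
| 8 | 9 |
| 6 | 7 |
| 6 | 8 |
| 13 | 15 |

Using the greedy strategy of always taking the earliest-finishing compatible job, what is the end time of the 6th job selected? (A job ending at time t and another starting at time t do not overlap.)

Order by finish time; keep every interval that doesn't clash with the previous kept one.
By end time: (6,7), (6,8), (8,9), (9,12), (13,14), (13,15), (16,17), (18,20), (19,22), (21,24).
Pick (6,7); next start ≥ 7 → (8,9); next start ≥ 9 → (9,12); next start ≥ 12 → (13,14); next start ≥ 14 → (16,17); next start ≥ 17 → (18,20); next start ≥ 20 → (21,24).
Selected: (6,7) (8,9) (9,12) (13,14) (16,17) (18,20) (21,24)

20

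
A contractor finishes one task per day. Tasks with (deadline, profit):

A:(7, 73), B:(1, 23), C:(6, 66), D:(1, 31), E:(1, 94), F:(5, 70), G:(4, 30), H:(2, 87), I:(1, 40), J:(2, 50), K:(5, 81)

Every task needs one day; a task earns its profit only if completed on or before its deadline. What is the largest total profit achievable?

501

Sort by profit descending; place each in the latest free slot ≤ its deadline.
Profit order: E=94 H=87 K=81 A=73 F=70 C=66 J=50 I=40 D=31 G=30 B=23
Assign: E→slot 1, H→slot 2, K→slot 5, A→slot 7, F→slot 4, C→slot 6, J skipped, I skipped, D skipped, G→slot 3, B skipped.
Slots: [1:E] [2:H] [3:G] [4:F] [5:K] [6:C] [7:A]
Profit = 94 + 87 + 30 + 70 + 81 + 66 + 73 = 501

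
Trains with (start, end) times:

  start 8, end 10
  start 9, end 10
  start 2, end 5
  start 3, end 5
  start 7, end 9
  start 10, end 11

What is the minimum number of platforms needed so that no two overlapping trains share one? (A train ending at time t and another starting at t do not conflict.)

2

The answer is the maximum number of intervals overlapping at any instant.
Events (time:±→running): 2:+→1 3:+→2 … peak 2.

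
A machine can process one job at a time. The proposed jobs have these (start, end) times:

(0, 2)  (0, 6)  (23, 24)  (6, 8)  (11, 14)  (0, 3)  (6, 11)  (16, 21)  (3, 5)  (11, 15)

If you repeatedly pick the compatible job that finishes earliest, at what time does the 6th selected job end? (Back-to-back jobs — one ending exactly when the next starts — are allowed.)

Sorted by end: (0,2)  (0,3)  (3,5)  (0,6)  (6,8)  (6,11)  (11,14)  (11,15)  (16,21)  (23,24)
take (0,2); skip (0,3); take (3,5); take (6,8); take (11,14); take (16,21); take (23,24).
Selected: (0,2) (3,5) (6,8) (11,14) (16,21) (23,24)

24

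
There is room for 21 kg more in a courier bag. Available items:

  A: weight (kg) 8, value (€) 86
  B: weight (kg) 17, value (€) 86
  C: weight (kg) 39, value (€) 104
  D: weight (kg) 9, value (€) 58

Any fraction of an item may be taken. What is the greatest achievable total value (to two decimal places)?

Sort by value per unit weight and fill in that order.
Order: A (86/8=10.75) > D (58/9=6.44) > B (86/17=5.06) > C (104/39=2.67)
Fill: take A (8 @ 86) → take D (9 @ 58) → take 4/17 of B → 20.24; 21/21 used.
Total value = 164.24

164.24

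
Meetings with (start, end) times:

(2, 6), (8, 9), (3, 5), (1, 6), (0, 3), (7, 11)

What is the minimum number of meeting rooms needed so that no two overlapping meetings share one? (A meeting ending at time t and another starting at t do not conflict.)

3

Count concurrent intervals with a sweep; the peak is the room count.
starts: [0, 1, 2, 3, 7, 8]
ends:   [3, 5, 6, 6, 9, 11]
s0→1 s1→2 s2→3  — peak 3.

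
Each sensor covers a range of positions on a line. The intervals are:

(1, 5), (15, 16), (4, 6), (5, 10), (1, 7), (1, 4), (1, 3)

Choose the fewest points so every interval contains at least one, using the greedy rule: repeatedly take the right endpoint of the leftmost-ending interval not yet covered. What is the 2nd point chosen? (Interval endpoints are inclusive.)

6

Process intervals by earliest right end; each time one isn't hit yet, stab at its right endpoint.
Sorted: [1,3] [1,4] [1,5] [4,6] [1,7] [5,10] [15,16]
{[1,3],[1,4],[1,5]} hit by 3; {[4,6],[1,7],[5,10]} hit by 6; {[15,16]} hit by 16.
Points: 3, 6, 16 (3 total).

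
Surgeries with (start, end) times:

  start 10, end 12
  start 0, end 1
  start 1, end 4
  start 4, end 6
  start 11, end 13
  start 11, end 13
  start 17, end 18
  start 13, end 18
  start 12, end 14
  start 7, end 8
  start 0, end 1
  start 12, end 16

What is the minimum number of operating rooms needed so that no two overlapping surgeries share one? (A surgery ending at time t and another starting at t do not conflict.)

Count concurrent intervals with a sweep; the peak is the room count.
starts: [0, 0, 1, 4, 7, 10, 11, 11, 12, 12, 13, 17]
ends:   [1, 1, 4, 6, 8, 12, 13, 13, 14, 16, 18, 18]
s0→1 s0→2 e1→1 e1→0 s1→1 e4→0 s4→1 e6→0 s7→1 e8→0 s10→1 s11→2 s11→3 e12→2 s12→3 s12→4  — peak 4.

4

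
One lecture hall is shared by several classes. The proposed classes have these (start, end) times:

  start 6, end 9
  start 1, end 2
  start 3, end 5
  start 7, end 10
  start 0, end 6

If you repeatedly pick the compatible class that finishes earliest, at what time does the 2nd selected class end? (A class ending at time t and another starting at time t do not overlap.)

5

By end time: (1,2), (3,5), (0,6), (6,9), (7,10).
Pick (1,2); next start ≥ 2 → (3,5); next start ≥ 5 → (6,9).
Selected: (1,2) (3,5) (6,9)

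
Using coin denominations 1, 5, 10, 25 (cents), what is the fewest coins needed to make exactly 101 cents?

Greedy: take as many of the largest coin as possible, then repeat with the remainder.
101 − 4×25→1 − 1×1→0
Total coins = 4 + 1 = 5

5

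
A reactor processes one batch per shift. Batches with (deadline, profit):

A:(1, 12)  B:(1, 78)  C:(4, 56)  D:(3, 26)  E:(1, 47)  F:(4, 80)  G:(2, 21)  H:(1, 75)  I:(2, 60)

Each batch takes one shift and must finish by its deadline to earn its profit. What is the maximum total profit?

274

Profit order: F=80 B=78 H=75 I=60 C=56 E=47 D=26 G=21 A=12
Assign: F→slot 4, B→slot 1, H skipped, I→slot 2, C→slot 3, E skipped, D skipped, G skipped, A skipped.
Slots: [1:B] [2:I] [3:C] [4:F]
Profit = 78 + 60 + 56 + 80 = 274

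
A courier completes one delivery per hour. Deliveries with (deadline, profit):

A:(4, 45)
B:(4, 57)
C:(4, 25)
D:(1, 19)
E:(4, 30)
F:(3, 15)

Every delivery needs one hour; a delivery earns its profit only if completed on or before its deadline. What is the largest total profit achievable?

By profit: B(d4,57), A(d4,45), E(d4,30), C(d4,25), D(d1,19), F(d3,15)
B→slot 4; A→slot 3; E→slot 2; C→slot 1; D skipped; F skipped.
Profit = 25 + 30 + 45 + 57 = 157

157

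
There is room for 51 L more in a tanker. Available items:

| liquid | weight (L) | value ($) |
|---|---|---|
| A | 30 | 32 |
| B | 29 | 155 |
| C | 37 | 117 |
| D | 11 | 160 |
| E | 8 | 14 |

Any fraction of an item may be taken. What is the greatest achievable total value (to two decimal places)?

349.78

Greedy by value/weight ratio, highest first.
Order: D (160/11=14.55) > B (155/29=5.34) > C (117/37=3.16) > E (14/8=1.75) > A (32/30=1.07)
Fill: take D (11 @ 160) → take B (29 @ 155) → take 11/37 of C → 34.78; 51/51 used.
Total value = 349.78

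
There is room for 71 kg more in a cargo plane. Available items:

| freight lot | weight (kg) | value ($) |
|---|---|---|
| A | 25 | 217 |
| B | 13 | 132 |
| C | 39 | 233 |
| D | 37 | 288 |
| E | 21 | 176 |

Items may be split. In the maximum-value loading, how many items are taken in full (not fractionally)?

3

Order: B (132/13=10.15) > A (217/25=8.68) > E (176/21=8.38) > D (288/37=7.78) > C (233/39=5.97)
Fill: take B (13 @ 132) → take A (25 @ 217) → take E (21 @ 176) → take 12/37 of D → 93.41; 71/71 used.
3 item(s) taken whole; one partial (take 12/37 of D).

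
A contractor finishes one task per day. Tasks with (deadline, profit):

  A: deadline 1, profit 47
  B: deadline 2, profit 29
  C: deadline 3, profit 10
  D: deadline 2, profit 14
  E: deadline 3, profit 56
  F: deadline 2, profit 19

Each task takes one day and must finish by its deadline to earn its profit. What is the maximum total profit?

132

Sort by profit descending; place each in the latest free slot ≤ its deadline.
Profit order: E=56 A=47 B=29 F=19 D=14 C=10
Assign: E→slot 3, A→slot 1, B→slot 2, F skipped, D skipped, C skipped.
Slots: [1:A] [2:B] [3:E]
Profit = 47 + 29 + 56 = 132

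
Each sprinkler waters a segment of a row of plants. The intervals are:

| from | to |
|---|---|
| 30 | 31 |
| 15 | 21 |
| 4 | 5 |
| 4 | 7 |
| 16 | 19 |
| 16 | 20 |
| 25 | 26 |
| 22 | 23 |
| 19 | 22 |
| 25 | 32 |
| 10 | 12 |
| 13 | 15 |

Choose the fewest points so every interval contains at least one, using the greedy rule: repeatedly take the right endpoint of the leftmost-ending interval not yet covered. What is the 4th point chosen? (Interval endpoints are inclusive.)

Sort by right endpoint; whenever an interval is uncovered, place a point at its right end.
Sorted: [4,5] [4,7] [10,12] [13,15] [16,19] [16,20] [15,21] [19,22] [22,23] [25,26] [30,31] [25,32]
{[4,5],[4,7]} hit by 5; {[10,12]} hit by 12; {[13,15]} hit by 15; {[16,19],[16,20],[15,21],[19,22]} hit by 19; {[22,23]} hit by 23; {[25,26]} hit by 26; {[30,31],[25,32]} hit by 31.
Points: 5, 12, 15, 19, 23, 26, 31 (7 total).

19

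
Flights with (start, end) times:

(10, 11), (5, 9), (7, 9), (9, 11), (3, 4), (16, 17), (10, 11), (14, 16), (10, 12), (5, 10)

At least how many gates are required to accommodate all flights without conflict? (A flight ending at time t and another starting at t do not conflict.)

Count concurrent intervals with a sweep; the peak is the room count.
starts: [3, 5, 5, 7, 9, 10, 10, 10, 14, 16]
ends:   [4, 9, 9, 10, 11, 11, 11, 12, 16, 17]
s3→1 e4→0 s5→1 s5→2 s7→3 e9→2 e9→1 s9→2 e10→1 s10→2 s10→3 s10→4  — peak 4.

4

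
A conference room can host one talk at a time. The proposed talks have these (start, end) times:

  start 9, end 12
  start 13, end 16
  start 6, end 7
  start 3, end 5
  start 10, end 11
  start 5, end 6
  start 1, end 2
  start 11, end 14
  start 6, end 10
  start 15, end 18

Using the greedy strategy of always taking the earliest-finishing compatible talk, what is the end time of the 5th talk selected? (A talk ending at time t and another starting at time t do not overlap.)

Order by finish time; keep every interval that doesn't clash with the previous kept one.
Sorted by end: (1,2)  (3,5)  (5,6)  (6,7)  (6,10)  (10,11)  (9,12)  (11,14)  (13,16)  (15,18)
take (1,2); take (3,5); take (5,6); take (6,7); take (10,11); take (11,14); take (15,18).
Selected: (1,2) (3,5) (5,6) (6,7) (10,11) (11,14) (15,18)

11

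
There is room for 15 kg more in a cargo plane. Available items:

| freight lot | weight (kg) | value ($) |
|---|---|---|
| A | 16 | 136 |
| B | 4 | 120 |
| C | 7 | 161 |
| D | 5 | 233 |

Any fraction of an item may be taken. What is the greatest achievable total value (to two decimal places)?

491.00

Ratios (sorted): D 46.60, B 30.00, C 23.00, A 8.50
take D (5 @ 233); take B (4 @ 120); take 6/7 of C → 138.00. Capacity used 15/15.
Total value = 491.00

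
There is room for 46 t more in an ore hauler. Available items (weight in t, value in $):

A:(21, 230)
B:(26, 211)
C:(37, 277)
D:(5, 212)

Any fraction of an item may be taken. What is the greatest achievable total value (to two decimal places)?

Sort by value per unit weight and fill in that order.
Order: D (212/5=42.40) > A (230/21=10.95) > B (211/26=8.12) > C (277/37=7.49)
Fill: take D (5 @ 212) → take A (21 @ 230) → take 20/26 of B → 162.31; 46/46 used.
Total value = 604.31

604.31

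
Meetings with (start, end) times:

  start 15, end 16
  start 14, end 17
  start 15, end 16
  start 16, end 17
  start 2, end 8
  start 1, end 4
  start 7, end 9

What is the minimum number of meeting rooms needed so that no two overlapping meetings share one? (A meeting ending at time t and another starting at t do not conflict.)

3

Count concurrent intervals with a sweep; the peak is the room count.
starts: [1, 2, 7, 14, 15, 15, 16]
ends:   [4, 8, 9, 16, 16, 17, 17]
s1→1 s2→2 e4→1 s7→2 e8→1 e9→0 s14→1 s15→2 s15→3  — peak 3.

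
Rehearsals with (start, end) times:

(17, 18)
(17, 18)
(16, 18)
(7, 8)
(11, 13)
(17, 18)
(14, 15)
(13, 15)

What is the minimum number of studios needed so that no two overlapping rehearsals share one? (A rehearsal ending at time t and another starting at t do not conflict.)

The answer is the maximum number of intervals overlapping at any instant.
Events (time:±→running): 7:+→1 8:-→0 11:+→1 13:-→0 13:+→1 14:+→2 15:-→1 15:-→0 16:+→1 17:+→2 17:+→3 17:+→4 … peak 4.

4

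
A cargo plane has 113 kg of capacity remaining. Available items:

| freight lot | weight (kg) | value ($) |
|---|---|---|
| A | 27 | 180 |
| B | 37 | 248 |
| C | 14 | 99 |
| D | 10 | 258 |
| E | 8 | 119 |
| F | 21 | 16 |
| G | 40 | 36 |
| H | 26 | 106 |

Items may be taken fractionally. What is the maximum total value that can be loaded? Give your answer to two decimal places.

Sort by value per unit weight and fill in that order.
Ratios (sorted): D 25.80, E 14.88, C 7.07, B 6.70, A 6.67, H 4.08, G 0.90, F 0.76
take D (10 @ 258); take E (8 @ 119); take C (14 @ 99); take B (37 @ 248); take A (27 @ 180); take 17/26 of H → 69.31. Capacity used 113/113.
Total value = 973.31

973.31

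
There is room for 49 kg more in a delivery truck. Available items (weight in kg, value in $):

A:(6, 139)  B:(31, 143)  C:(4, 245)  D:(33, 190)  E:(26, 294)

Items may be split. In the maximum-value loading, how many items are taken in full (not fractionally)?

3

Order: C (245/4=61.25) > A (139/6=23.17) > E (294/26=11.31) > D (190/33=5.76) > B (143/31=4.61)
Fill: take C (4 @ 245) → take A (6 @ 139) → take E (26 @ 294) → take 13/33 of D → 74.85; 49/49 used.
3 item(s) taken whole; one partial (take 13/33 of D).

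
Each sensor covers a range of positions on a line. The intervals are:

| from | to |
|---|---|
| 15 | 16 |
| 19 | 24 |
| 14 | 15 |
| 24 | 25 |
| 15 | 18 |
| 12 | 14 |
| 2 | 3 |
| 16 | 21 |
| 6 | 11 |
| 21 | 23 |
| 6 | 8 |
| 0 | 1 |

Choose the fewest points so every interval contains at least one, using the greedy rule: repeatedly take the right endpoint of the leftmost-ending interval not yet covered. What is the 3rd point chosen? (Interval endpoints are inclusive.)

8

By right end: [0,1]  [2,3]  [6,8]  [6,11]  [12,14]  [14,15]  [15,16]  [15,18]  [16,21]  [21,23]  [19,24]  [24,25]
[0,1] uncovered → point at 1; [2,3] uncovered → point at 3; [6,8] uncovered → point at 8; [12,14] uncovered → point at 14; [15,16] uncovered → point at 16; [21,23] uncovered → point at 23; [24,25] uncovered → point at 25.
Points: 1, 3, 8, 14, 16, 23, 25 (7 total).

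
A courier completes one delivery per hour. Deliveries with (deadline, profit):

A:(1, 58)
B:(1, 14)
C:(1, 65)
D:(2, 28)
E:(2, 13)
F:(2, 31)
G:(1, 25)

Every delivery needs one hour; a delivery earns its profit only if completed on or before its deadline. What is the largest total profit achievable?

96

Sort by profit descending; place each in the latest free slot ≤ its deadline.
By profit: C(d1,65), A(d1,58), F(d2,31), D(d2,28), G(d1,25), B(d1,14), E(d2,13)
C→slot 1; A skipped; F→slot 2; D skipped; G skipped; B skipped; E skipped.
Profit = 65 + 31 = 96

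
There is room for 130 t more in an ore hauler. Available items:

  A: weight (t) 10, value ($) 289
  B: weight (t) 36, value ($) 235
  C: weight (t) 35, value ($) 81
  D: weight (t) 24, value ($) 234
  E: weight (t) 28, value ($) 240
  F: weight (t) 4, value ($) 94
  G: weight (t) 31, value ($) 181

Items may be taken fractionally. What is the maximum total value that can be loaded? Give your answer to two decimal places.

Sort by value per unit weight and fill in that order.
Order: A (289/10=28.90) > F (94/4=23.50) > D (234/24=9.75) > E (240/28=8.57) > B (235/36=6.53) > G (181/31=5.84) > C (81/35=2.31)
Fill: take A (10 @ 289) → take F (4 @ 94) → take D (24 @ 234) → take E (28 @ 240) → take B (36 @ 235) → take 28/31 of G → 163.48; 130/130 used.
Total value = 1255.48

1255.48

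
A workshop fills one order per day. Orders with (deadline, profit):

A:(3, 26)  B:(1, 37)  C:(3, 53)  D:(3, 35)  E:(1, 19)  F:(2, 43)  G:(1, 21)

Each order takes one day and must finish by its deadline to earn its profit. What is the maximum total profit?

133

Sort by profit descending; place each in the latest free slot ≤ its deadline.
Profit order: C=53 F=43 B=37 D=35 A=26 G=21 E=19
Assign: C→slot 3, F→slot 2, B→slot 1, D skipped, A skipped, G skipped, E skipped.
Slots: [1:B] [2:F] [3:C]
Profit = 37 + 43 + 53 = 133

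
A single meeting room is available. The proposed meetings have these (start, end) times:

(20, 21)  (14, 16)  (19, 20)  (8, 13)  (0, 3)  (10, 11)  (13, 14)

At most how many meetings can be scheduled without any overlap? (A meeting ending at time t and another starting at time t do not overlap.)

6

By end time: (0,3), (10,11), (8,13), (13,14), (14,16), (19,20), (20,21).
Pick (0,3); next start ≥ 3 → (10,11); next start ≥ 11 → (13,14); next start ≥ 14 → (14,16); next start ≥ 16 → (19,20); next start ≥ 20 → (20,21).
Selected 6 meetings.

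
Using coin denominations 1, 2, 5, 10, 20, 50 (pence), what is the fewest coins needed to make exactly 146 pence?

146 = 2×50 + 2×20 + 1×5 + 1×1
Total coins = 2 + 2 + 1 + 1 = 6

6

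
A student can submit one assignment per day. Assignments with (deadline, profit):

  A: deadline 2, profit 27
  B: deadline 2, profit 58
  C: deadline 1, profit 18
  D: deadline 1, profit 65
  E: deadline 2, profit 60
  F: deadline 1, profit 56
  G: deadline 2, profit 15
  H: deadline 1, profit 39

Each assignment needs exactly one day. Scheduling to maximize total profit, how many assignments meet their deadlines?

2

Take jobs in profit order; each goes to the latest open slot no later than its deadline.
By profit: D(d1,65), E(d2,60), B(d2,58), F(d1,56), H(d1,39), A(d2,27), C(d1,18), G(d2,15)
D→slot 1; E→slot 2; B skipped; F skipped; H skipped; A skipped; C skipped; G skipped.
2 of 8 scheduled.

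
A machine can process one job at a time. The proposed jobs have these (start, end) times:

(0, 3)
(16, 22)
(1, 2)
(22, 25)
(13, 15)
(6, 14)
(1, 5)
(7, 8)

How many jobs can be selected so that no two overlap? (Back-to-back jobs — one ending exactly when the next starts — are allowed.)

Order by finish time; keep every interval that doesn't clash with the previous kept one.
By end time: (1,2), (0,3), (1,5), (7,8), (6,14), (13,15), (16,22), (22,25).
Pick (1,2); next start ≥ 2 → (7,8); next start ≥ 8 → (13,15); next start ≥ 15 → (16,22); next start ≥ 22 → (22,25).
Selected 5 jobs.

5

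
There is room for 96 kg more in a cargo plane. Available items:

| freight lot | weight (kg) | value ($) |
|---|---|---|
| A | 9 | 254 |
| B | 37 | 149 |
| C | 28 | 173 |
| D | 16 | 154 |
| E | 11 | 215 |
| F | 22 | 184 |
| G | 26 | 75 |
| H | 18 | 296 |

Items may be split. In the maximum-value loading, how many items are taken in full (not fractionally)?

Order: A (254/9=28.22) > E (215/11=19.55) > H (296/18=16.44) > D (154/16=9.62) > F (184/22=8.36) > C (173/28=6.18) > B (149/37=4.03) > G (75/26=2.88)
Fill: take A (9 @ 254) → take E (11 @ 215) → take H (18 @ 296) → take D (16 @ 154) → take F (22 @ 184) → take 20/28 of C → 123.57; 96/96 used.
5 item(s) taken whole; one partial (take 20/28 of C).

5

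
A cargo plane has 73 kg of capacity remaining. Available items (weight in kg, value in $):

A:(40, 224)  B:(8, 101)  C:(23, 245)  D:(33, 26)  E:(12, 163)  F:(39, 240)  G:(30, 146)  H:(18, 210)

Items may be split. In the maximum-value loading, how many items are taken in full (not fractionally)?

Sort by value per unit weight and fill in that order.
Ratios (sorted): E 13.58, B 12.62, H 11.67, C 10.65, F 6.15, A 5.60, G 4.87, D 0.79
take E (12 @ 163); take B (8 @ 101); take H (18 @ 210); take C (23 @ 245); take 12/39 of F → 73.85. Capacity used 73/73.
4 item(s) taken whole; one partial (take 12/39 of F).

4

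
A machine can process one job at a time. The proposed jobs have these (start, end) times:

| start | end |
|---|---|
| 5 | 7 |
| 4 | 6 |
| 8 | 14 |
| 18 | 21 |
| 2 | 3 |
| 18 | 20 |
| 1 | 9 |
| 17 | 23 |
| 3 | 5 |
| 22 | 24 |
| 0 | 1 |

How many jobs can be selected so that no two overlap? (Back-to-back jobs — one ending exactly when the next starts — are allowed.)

Greedy by earliest finish: after sorting by end time, pick each interval compatible with the last pick.
Sorted by end: (0,1)  (2,3)  (3,5)  (4,6)  (5,7)  (1,9)  (8,14)  (18,20)  (18,21)  (17,23)  (22,24)
take (0,1); take (2,3); take (3,5); take (5,7); skip (1,9); take (8,14); take (18,20); take (22,24).
Selected 7 jobs.

7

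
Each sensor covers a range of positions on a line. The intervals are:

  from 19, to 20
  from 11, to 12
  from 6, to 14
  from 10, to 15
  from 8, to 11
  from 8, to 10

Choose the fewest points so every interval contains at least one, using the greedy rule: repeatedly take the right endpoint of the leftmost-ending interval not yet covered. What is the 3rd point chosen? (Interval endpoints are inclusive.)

Process intervals by earliest right end; each time one isn't hit yet, stab at its right endpoint.
Sorted: [8,10] [8,11] [11,12] [6,14] [10,15] [19,20]
{[8,10],[8,11]} hit by 10; {[11,12],[6,14],[10,15]} hit by 12; {[19,20]} hit by 20.
Points: 10, 12, 20 (3 total).

20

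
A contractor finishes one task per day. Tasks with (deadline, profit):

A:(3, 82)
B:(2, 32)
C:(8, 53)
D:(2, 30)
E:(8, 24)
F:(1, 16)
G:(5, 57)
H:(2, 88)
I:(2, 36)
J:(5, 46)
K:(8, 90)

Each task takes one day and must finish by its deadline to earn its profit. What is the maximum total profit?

476

By profit: K(d8,90), H(d2,88), A(d3,82), G(d5,57), C(d8,53), J(d5,46), I(d2,36), B(d2,32), D(d2,30), E(d8,24), F(d1,16)
K→slot 8; H→slot 2; A→slot 3; G→slot 5; C→slot 7; J→slot 4; I→slot 1; B skipped; D skipped; E→slot 6; F skipped.
Profit = 36 + 88 + 82 + 46 + 57 + 24 + 53 + 90 = 476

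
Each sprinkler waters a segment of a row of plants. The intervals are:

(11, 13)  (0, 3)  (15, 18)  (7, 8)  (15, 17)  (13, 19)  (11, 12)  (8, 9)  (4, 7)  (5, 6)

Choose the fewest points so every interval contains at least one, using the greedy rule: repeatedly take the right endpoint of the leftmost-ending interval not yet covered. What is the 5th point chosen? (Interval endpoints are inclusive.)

17

Sorted: [0,3] [5,6] [4,7] [7,8] [8,9] [11,12] [11,13] [15,17] [15,18] [13,19]
{[0,3]} hit by 3; {[5,6],[4,7]} hit by 6; {[7,8],[8,9]} hit by 8; {[11,12],[11,13]} hit by 12; {[15,17],[15,18],[13,19]} hit by 17.
Points: 3, 6, 8, 12, 17 (5 total).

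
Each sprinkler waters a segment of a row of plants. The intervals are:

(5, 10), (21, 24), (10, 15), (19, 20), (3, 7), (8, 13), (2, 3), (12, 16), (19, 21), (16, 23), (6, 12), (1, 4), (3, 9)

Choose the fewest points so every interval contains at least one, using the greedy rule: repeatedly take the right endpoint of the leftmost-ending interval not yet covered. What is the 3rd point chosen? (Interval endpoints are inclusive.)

By right end: [2,3]  [1,4]  [3,7]  [3,9]  [5,10]  [6,12]  [8,13]  [10,15]  [12,16]  [19,20]  [19,21]  [16,23]  [21,24]
[2,3] uncovered → point at 3; [5,10] uncovered → point at 10; [12,16] uncovered → point at 16; [19,20] uncovered → point at 20; [21,24] uncovered → point at 24.
Points: 3, 10, 16, 20, 24 (5 total).

16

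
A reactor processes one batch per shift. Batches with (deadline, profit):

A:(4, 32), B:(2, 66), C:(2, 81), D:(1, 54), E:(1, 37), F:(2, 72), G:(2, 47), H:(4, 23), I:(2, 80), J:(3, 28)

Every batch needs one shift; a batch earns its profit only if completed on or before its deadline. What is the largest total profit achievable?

Profit order: C=81 I=80 F=72 B=66 D=54 G=47 E=37 A=32 J=28 H=23
Assign: C→slot 2, I→slot 1, F skipped, B skipped, D skipped, G skipped, E skipped, A→slot 4, J→slot 3, H skipped.
Slots: [1:I] [2:C] [3:J] [4:A]
Profit = 80 + 81 + 28 + 32 = 221

221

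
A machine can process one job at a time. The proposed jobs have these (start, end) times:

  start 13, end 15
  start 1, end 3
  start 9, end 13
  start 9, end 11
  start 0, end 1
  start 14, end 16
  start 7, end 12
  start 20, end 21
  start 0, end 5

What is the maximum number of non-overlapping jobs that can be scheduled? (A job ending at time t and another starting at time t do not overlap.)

By end time: (0,1), (1,3), (0,5), (9,11), (7,12), (9,13), (13,15), (14,16), (20,21).
Pick (0,1); next start ≥ 1 → (1,3); next start ≥ 3 → (9,11); next start ≥ 11 → (13,15); next start ≥ 15 → (20,21).
Selected 5 jobs.

5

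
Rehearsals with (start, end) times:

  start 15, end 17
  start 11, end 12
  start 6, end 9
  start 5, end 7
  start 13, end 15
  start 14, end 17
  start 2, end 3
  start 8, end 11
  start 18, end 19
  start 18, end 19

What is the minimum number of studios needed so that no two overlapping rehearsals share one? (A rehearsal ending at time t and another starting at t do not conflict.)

starts: [2, 5, 6, 8, 11, 13, 14, 15, 18, 18]
ends:   [3, 7, 9, 11, 12, 15, 17, 17, 19, 19]
s2→1 e3→0 s5→1 s6→2  — peak 2.

2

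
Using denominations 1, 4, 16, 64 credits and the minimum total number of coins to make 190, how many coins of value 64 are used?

2

Use the largest denomination that fits, subtract, and repeat.
190 − 2×64→62 − 3×16→14 − 3×4→2 − 2×1→0
Count of 64: 2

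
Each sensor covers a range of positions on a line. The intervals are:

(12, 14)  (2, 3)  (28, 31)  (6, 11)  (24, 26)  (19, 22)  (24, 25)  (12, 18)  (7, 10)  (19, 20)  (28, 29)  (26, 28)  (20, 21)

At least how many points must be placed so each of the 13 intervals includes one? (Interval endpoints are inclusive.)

6

Sorted: [2,3] [7,10] [6,11] [12,14] [12,18] [19,20] [20,21] [19,22] [24,25] [24,26] [26,28] [28,29] [28,31]
{[2,3]} hit by 3; {[7,10],[6,11]} hit by 10; {[12,14],[12,18]} hit by 14; {[19,20],[20,21],[19,22]} hit by 20; {[24,25],[24,26]} hit by 25; {[26,28],[28,29],[28,31]} hit by 28.
Points: 3, 10, 14, 20, 25, 28 (6 total).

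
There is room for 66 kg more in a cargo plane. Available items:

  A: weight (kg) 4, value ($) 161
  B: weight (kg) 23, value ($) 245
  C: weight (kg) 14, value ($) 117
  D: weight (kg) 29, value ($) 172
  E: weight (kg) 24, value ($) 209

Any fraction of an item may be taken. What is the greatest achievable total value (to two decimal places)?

Sort by value per unit weight and fill in that order.
Order: A (161/4=40.25) > B (245/23=10.65) > E (209/24=8.71) > C (117/14=8.36) > D (172/29=5.93)
Fill: take A (4 @ 161) → take B (23 @ 245) → take E (24 @ 209) → take C (14 @ 117) → take 1/29 of D → 5.93; 66/66 used.
Total value = 737.93

737.93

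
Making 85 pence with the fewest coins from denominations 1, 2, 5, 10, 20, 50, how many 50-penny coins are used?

1

Greedy: take as many of the largest coin as possible, then repeat with the remainder.
85 = 1×50 + 1×20 + 1×10 + 1×5
Count of 50: 1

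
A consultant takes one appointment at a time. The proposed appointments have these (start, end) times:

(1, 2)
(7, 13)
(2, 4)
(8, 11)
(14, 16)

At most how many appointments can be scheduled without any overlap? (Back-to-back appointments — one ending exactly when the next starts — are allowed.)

Greedy by earliest finish: after sorting by end time, pick each interval compatible with the last pick.
By end time: (1,2), (2,4), (8,11), (7,13), (14,16).
Pick (1,2); next start ≥ 2 → (2,4); next start ≥ 4 → (8,11); next start ≥ 11 → (14,16).
Selected 4 appointments.

4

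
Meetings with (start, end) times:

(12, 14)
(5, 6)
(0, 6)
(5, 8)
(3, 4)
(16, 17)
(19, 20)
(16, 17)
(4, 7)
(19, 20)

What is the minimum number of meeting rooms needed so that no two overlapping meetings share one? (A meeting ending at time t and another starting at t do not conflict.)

starts: [0, 3, 4, 5, 5, 12, 16, 16, 19, 19]
ends:   [4, 6, 6, 7, 8, 14, 17, 17, 20, 20]
s0→1 s3→2 e4→1 s4→2 s5→3 s5→4  — peak 4.

4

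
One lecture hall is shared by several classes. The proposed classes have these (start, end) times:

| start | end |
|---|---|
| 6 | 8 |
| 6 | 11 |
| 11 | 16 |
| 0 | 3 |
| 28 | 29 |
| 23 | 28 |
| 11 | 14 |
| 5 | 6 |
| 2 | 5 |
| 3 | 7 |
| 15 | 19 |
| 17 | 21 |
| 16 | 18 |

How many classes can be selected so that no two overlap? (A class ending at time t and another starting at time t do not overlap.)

Sorted by end: (0,3)  (2,5)  (5,6)  (3,7)  (6,8)  (6,11)  (11,14)  (11,16)  (16,18)  (15,19)  (17,21)  (23,28)  (28,29)
take (0,3); take (5,6); take (6,8); skip (6,11); take (11,14); take (16,18); skip (15,19); take (23,28); take (28,29).
Selected 7 classes.

7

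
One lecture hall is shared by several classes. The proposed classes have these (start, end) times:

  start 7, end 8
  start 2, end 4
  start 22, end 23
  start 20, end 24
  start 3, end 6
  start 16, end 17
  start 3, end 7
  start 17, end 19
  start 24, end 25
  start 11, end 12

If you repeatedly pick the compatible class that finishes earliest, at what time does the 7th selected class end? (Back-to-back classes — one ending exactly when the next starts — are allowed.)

Greedy by earliest finish: after sorting by end time, pick each interval compatible with the last pick.
Sorted by end: (2,4)  (3,6)  (3,7)  (7,8)  (11,12)  (16,17)  (17,19)  (22,23)  (20,24)  (24,25)
take (2,4); take (7,8); take (11,12); take (16,17); take (17,19); take (22,23); skip (20,24); take (24,25).
Selected: (2,4) (7,8) (11,12) (16,17) (17,19) (22,23) (24,25)

25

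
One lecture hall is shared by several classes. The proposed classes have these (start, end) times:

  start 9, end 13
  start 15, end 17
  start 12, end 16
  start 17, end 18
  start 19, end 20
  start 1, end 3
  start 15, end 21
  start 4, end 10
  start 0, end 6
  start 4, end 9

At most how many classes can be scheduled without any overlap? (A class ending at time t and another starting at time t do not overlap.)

Greedy by earliest finish: after sorting by end time, pick each interval compatible with the last pick.
By end time: (1,3), (0,6), (4,9), (4,10), (9,13), (12,16), (15,17), (17,18), (19,20), (15,21).
Pick (1,3); next start ≥ 3 → (4,9); next start ≥ 9 → (9,13); next start ≥ 13 → (15,17); next start ≥ 17 → (17,18); next start ≥ 18 → (19,20).
Selected 6 classes.

6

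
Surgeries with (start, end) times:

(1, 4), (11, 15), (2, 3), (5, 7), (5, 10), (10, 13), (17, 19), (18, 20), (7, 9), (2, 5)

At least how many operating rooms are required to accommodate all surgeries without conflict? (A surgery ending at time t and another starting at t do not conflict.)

3

The answer is the maximum number of intervals overlapping at any instant.
Events (time:±→running): 1:+→1 2:+→2 2:+→3 … peak 3.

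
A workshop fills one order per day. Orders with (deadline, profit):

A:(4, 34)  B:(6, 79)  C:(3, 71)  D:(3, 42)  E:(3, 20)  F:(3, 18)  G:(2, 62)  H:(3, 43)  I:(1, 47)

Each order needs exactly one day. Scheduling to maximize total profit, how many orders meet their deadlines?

Take jobs in profit order; each goes to the latest open slot no later than its deadline.
Profit order: B=79 C=71 G=62 I=47 H=43 D=42 A=34 E=20 F=18
Assign: B→slot 6, C→slot 3, G→slot 2, I→slot 1, H skipped, D skipped, A→slot 4, E skipped, F skipped.
Slots: [1:I] [2:G] [3:C] [4:A] [6:B]
5 of 9 scheduled.

5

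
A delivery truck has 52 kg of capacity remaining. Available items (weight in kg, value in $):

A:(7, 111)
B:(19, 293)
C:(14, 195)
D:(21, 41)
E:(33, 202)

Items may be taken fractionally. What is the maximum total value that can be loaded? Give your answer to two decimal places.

Greedy by value/weight ratio, highest first.
Order: A (111/7=15.86) > B (293/19=15.42) > C (195/14=13.93) > E (202/33=6.12) > D (41/21=1.95)
Fill: take A (7 @ 111) → take B (19 @ 293) → take C (14 @ 195) → take 12/33 of E → 73.45; 52/52 used.
Total value = 672.45

672.45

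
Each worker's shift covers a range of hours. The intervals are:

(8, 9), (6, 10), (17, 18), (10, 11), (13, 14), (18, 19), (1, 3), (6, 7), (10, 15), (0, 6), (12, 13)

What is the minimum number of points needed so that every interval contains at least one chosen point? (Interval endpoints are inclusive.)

Sort by right endpoint; whenever an interval is uncovered, place a point at its right end.
Sorted: [1,3] [0,6] [6,7] [8,9] [6,10] [10,11] [12,13] [13,14] [10,15] [17,18] [18,19]
{[1,3],[0,6]} hit by 3; {[6,7]} hit by 7; {[8,9],[6,10]} hit by 9; {[10,11]} hit by 11; {[12,13],[13,14],[10,15]} hit by 13; {[17,18],[18,19]} hit by 18.
Points: 3, 7, 9, 11, 13, 18 (6 total).

6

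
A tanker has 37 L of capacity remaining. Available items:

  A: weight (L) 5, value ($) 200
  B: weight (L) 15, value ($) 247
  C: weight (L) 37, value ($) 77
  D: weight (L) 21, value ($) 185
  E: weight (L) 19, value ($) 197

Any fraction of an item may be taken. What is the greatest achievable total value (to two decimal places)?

623.26

Order: A (200/5=40.00) > B (247/15=16.47) > E (197/19=10.37) > D (185/21=8.81) > C (77/37=2.08)
Fill: take A (5 @ 200) → take B (15 @ 247) → take 17/19 of E → 176.26; 37/37 used.
Total value = 623.26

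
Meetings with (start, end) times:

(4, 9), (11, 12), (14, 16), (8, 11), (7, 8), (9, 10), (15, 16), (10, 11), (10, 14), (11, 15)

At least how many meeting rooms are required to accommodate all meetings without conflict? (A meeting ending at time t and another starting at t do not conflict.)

The answer is the maximum number of intervals overlapping at any instant.
Events (time:±→running): 4:+→1 7:+→2 8:-→1 8:+→2 9:-→1 9:+→2 10:-→1 10:+→2 10:+→3 … peak 3.

3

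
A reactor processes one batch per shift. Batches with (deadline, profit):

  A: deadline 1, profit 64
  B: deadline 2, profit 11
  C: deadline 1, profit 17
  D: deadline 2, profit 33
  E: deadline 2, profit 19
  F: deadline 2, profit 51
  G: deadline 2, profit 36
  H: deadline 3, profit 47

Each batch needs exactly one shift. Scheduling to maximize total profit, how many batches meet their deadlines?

Profit order: A=64 F=51 H=47 G=36 D=33 E=19 C=17 B=11
Assign: A→slot 1, F→slot 2, H→slot 3, G skipped, D skipped, E skipped, C skipped, B skipped.
Slots: [1:A] [2:F] [3:H]
3 of 8 scheduled.

3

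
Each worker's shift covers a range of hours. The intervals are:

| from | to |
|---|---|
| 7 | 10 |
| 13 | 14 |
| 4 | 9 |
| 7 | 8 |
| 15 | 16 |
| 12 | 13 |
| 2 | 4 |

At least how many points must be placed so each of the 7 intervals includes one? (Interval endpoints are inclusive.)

4

Process intervals by earliest right end; each time one isn't hit yet, stab at its right endpoint.
By right end: [2,4]  [7,8]  [4,9]  [7,10]  [12,13]  [13,14]  [15,16]
[2,4] uncovered → point at 4; [7,8] uncovered → point at 8; [12,13] uncovered → point at 13; [15,16] uncovered → point at 16.
Points: 4, 8, 13, 16 (4 total).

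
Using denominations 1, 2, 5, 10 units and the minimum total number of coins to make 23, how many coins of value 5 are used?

0

Greedy: take as many of the largest coin as possible, then repeat with the remainder.
23 − 2×10→3 − 1×2→1 − 1×1→0
Count of 5: 0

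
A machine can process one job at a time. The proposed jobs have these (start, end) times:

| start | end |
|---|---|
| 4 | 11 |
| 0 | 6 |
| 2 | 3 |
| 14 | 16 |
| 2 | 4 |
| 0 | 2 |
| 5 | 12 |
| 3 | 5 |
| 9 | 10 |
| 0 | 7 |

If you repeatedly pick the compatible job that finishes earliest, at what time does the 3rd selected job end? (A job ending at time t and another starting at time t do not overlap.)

Greedy by earliest finish: after sorting by end time, pick each interval compatible with the last pick.
Sorted by end: (0,2)  (2,3)  (2,4)  (3,5)  (0,6)  (0,7)  (9,10)  (4,11)  (5,12)  (14,16)
take (0,2); take (2,3); take (3,5); take (9,10); skip (5,12); take (14,16).
Selected: (0,2) (2,3) (3,5) (9,10) (14,16)

5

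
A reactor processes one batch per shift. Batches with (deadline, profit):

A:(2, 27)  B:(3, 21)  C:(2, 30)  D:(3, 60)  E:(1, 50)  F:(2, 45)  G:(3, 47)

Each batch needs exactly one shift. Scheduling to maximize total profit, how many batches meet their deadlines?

3

Sort by profit descending; place each in the latest free slot ≤ its deadline.
Profit order: D=60 E=50 G=47 F=45 C=30 A=27 B=21
Assign: D→slot 3, E→slot 1, G→slot 2, F skipped, C skipped, A skipped, B skipped.
Slots: [1:E] [2:G] [3:D]
3 of 7 scheduled.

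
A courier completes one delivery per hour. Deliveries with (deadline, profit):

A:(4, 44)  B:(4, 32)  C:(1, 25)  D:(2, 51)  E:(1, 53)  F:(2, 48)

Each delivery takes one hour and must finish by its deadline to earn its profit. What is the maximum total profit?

Sort by profit descending; place each in the latest free slot ≤ its deadline.
By profit: E(d1,53), D(d2,51), F(d2,48), A(d4,44), B(d4,32), C(d1,25)
E→slot 1; D→slot 2; F skipped; A→slot 4; B→slot 3; C skipped.
Profit = 53 + 51 + 32 + 44 = 180

180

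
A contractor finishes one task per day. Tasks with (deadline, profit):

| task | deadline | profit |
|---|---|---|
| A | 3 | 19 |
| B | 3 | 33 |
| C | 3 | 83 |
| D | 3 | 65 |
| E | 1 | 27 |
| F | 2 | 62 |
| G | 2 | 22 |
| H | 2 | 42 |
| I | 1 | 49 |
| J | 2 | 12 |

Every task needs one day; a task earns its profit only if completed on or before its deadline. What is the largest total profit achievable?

Sort by profit descending; place each in the latest free slot ≤ its deadline.
By profit: C(d3,83), D(d3,65), F(d2,62), I(d1,49), H(d2,42), B(d3,33), E(d1,27), G(d2,22), A(d3,19), J(d2,12)
C→slot 3; D→slot 2; F→slot 1; I skipped; H skipped; B skipped; E skipped; G skipped; A skipped; J skipped.
Profit = 62 + 65 + 83 = 210

210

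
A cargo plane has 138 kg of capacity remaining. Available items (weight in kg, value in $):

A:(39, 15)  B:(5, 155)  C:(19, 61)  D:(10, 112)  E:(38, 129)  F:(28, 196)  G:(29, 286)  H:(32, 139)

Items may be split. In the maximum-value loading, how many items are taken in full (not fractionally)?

Order: B (155/5=31.00) > D (112/10=11.20) > G (286/29=9.86) > F (196/28=7.00) > H (139/32=4.34) > E (129/38=3.39) > C (61/19=3.21) > A (15/39=0.38)
Fill: take B (5 @ 155) → take D (10 @ 112) → take G (29 @ 286) → take F (28 @ 196) → take H (32 @ 139) → take 34/38 of E → 115.42; 138/138 used.
5 item(s) taken whole; one partial (take 34/38 of E).

5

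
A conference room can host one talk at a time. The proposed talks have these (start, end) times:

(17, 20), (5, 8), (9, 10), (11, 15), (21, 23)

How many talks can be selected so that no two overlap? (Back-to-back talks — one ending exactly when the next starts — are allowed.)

By end time: (5,8), (9,10), (11,15), (17,20), (21,23).
Pick (5,8); next start ≥ 8 → (9,10); next start ≥ 10 → (11,15); next start ≥ 15 → (17,20); next start ≥ 20 → (21,23).
Selected 5 talks.

5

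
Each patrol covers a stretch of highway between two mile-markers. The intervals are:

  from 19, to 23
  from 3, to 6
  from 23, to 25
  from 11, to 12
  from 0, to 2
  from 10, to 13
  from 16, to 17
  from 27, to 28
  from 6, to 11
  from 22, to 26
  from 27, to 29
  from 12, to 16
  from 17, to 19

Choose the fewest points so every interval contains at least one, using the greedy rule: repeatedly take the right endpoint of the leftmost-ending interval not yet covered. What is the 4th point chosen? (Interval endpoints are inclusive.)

By right end: [0,2]  [3,6]  [6,11]  [11,12]  [10,13]  [12,16]  [16,17]  [17,19]  [19,23]  [23,25]  [22,26]  [27,28]  [27,29]
[0,2] uncovered → point at 2; [3,6] uncovered → point at 6; [11,12] uncovered → point at 12; [16,17] uncovered → point at 17; [19,23] uncovered → point at 23; [27,28] uncovered → point at 28.
Points: 2, 6, 12, 17, 23, 28 (6 total).

17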